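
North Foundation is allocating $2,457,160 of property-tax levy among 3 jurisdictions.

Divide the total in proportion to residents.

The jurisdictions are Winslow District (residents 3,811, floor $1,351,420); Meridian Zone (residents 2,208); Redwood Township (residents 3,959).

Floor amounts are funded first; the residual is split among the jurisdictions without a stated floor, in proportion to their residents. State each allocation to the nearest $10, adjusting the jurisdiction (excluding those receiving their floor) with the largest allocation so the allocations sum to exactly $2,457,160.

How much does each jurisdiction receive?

Fund the minimums — Winslow District $1,351,420. Balance $1,105,740.
Balance split over remaining residents 6,167: Meridian Zone 395,893.29 → $395,890; Redwood Township 709,846.71 → $709,850.

Winslow District: $1,351,420 | Meridian Zone: $395,890 | Redwood Township: $709,850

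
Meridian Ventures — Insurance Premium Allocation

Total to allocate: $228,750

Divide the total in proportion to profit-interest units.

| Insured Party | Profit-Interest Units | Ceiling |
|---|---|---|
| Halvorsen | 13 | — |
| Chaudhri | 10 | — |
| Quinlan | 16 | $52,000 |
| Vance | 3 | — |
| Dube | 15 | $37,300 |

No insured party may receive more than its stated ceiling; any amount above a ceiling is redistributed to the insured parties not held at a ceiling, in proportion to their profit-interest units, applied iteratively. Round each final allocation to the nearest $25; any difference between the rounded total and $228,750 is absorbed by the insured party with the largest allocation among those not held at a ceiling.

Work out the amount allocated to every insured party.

Halvorsen: $69,725 | Chaudhri: $53,625 | Quinlan: $52,000 | Vance: $16,100 | Dube: $37,300

Total profit-interest units = 57.
Pro-rata shares before constraints: Halvorsen 52,171.05; Chaudhri 40,131.58; Quinlan 64,210.53; Vance 12,039.47; Dube 60,197.37.
Capped: Quinlan ($52,000), Dube ($37,300); residual $139,450 reallocated over remaining profit-interest units 26.
Redistributed shares: Halvorsen 69,725.00 → $69,725; Chaudhri 53,634.62 → $53,625; Vance 16,090.38 → $16,100.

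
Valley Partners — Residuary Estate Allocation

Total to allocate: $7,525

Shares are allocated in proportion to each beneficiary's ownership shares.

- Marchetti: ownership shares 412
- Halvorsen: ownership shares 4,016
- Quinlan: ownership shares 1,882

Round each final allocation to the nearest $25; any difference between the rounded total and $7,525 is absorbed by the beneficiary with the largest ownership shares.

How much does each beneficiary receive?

Marchetti: $500 · Halvorsen: $4,775 · Quinlan: $2,250

Sum of ownership shares: 6,310.
Raw shares: Marchetti 412/6,310 × $7,525 = 491.33; Halvorsen 4,016/6,310 × $7,525 = 4,789.29; Quinlan 1,882/6,310 × $7,525 = 2,244.38.
After rounding ($25): Marchetti $500; Halvorsen $4,800; Quinlan $2,250. Sum = $7,550.
Difference $7,525 − $7,550 = −$25 applied to largest ownership shares (Halvorsen): Halvorsen becomes $4,775.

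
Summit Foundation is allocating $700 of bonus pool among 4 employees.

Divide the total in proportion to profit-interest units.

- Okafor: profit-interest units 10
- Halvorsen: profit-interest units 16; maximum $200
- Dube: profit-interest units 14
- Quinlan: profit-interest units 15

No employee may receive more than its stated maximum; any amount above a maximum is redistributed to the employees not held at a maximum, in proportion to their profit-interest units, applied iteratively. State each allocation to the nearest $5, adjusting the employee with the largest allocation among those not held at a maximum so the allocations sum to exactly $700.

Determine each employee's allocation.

Okafor: $130 · Halvorsen: $200 · Dube: $180 · Quinlan: $190

Sum of profit-interest units: 55.
Proportional shares (ignoring caps): Okafor 127.27; Halvorsen 203.64; Dube 178.18; Quinlan 190.91.
Cap binds for Halvorsen ($200); remaining pool $500 reallocated over remaining profit-interest units 39.
Shares after redistribution: Okafor 128.21 → $130; Dube 179.49 → $180; Quinlan 192.31 → $190.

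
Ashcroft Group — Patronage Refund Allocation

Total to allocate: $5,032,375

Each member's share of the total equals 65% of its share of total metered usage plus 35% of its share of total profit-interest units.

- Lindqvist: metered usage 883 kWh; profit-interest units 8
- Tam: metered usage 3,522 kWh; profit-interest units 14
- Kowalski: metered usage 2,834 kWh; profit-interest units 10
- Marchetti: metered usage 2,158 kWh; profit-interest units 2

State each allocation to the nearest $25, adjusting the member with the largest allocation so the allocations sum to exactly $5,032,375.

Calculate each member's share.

Metered usage total 9,397; profit-interest units total 34.
Blended shares (65% metered usage + 35% profit-interest units): Lindqvist 0.1434; Tam 0.3877; Kowalski 0.2990; Marchetti 0.1699.
Pro-rata amounts: Lindqvist 721,798.30; Tam 1,951,242.77; Kowalski 1,504,538.34; Marchetti 854,795.59.
Rounded to nearest $25: Lindqvist $721,800; Tam $1,951,250; Kowalski $1,504,550; Marchetti $854,800. Sum = $5,032,400.
Difference $5,032,375 − $5,032,400 = −$25 applied to largest allocation (Tam): Tam becomes $1,951,225.

Lindqvist: $721,800; Tam: $1,951,225; Kowalski: $1,504,550; Marchetti: $854,800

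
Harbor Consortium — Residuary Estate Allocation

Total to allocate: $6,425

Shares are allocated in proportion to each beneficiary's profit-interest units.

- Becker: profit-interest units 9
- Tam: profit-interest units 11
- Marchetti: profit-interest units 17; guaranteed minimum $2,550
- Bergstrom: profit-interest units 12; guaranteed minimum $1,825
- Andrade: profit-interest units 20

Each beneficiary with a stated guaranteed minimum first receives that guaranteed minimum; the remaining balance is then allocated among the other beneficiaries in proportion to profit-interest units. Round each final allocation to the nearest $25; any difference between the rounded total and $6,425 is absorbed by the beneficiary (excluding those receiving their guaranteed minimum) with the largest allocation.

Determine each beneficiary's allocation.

Becker: $450; Tam: $575; Marchetti: $2,550; Bergstrom: $1,825; Andrade: $1,025

Guaranteed amounts: Marchetti $2,550; Bergstrom $1,825. Balance $2,050.
Balance split over remaining profit-interest units 40: Becker 461.25 → $450; Tam 563.75 → $575; Andrade 1,025.00 → $1,025.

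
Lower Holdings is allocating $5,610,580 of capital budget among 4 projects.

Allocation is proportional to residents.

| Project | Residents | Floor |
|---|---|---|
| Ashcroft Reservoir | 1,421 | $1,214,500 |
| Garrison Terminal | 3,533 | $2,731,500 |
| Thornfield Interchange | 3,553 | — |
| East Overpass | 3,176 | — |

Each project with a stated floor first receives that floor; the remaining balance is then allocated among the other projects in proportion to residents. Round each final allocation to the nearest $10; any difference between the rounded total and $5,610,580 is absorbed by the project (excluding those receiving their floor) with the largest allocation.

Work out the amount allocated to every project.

Ashcroft Reservoir: $1,214,500; Garrison Terminal: $2,731,500; Thornfield Interchange: $878,920; East Overpass: $785,660

Guaranteed amounts: Ashcroft Reservoir $1,214,500; Garrison Terminal $2,731,500. Remaining pool $1,664,580.
Remaining pool split over remaining residents 6,729: Thornfield Interchange 878,920.01 → $878,920; East Overpass 785,659.99 → $785,660.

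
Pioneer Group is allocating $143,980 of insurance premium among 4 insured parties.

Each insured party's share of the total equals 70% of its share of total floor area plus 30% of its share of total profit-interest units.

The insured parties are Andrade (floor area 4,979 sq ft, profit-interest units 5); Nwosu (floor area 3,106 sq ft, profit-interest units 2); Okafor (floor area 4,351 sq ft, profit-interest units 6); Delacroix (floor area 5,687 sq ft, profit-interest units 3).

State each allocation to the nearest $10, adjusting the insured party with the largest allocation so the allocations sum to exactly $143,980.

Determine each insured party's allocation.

Andrade: $41,190; Nwosu: $22,670; Okafor: $40,390; Delacroix: $39,730

Floor area total 18,123; profit-interest units total 16.
Combined weights (70% floor area + 30% profit-interest units): Andrade 0.2861; Nwosu 0.1575; Okafor 0.2806; Delacroix 0.2759.
Proportional shares: Andrade 41,187.44; Nwosu 22,672.40; Okafor 40,394.62; Delacroix 39,725.54.
At nearest $10: Andrade $41,190; Nwosu $22,670; Okafor $40,390; Delacroix $39,730. Sum = $143,980.
No rounding difference to absorb.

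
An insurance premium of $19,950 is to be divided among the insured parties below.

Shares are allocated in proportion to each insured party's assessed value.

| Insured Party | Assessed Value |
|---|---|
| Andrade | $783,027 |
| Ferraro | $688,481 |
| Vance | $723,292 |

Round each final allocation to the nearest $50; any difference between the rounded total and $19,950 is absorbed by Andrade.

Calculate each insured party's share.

Andrade: $7,150; Ferraro: $6,250; Vance: $6,550

Assessed value total: 2,194,800.
Pro-rata amounts: Andrade 783,027/2,194,800 × $19,950 = 7,117.45; Ferraro 688,481/2,194,800 × $19,950 = 6,258.06; Vance 723,292/2,194,800 × $19,950 = 6,574.48.
At nearest $50: Andrade $7,100; Ferraro $6,250; Vance $6,550. Sum = $19,900.
Difference $19,950 − $19,900 = +$50 applied to Andrade: Andrade becomes $7,150.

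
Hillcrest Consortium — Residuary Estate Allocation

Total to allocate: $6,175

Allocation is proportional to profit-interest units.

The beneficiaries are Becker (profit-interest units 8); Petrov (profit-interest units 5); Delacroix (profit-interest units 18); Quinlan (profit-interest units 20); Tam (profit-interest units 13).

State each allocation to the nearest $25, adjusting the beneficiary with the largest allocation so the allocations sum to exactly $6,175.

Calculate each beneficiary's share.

Becker: $775 | Petrov: $475 | Delacroix: $1,725 | Quinlan: $1,950 | Tam: $1,250

Profit-interest units total: 64.
Pro-rata amounts: Becker 8/64 × $6,175 = 771.88; Petrov 5/64 × $6,175 = 482.42; Delacroix 18/64 × $6,175 = 1,736.72; Quinlan 20/64 × $6,175 = 1,929.69; Tam 13/64 × $6,175 = 1,254.30.
At nearest $25: Becker $775; Petrov $475; Delacroix $1,725; Quinlan $1,925; Tam $1,250. Sum = $6,150.
Difference $6,175 − $6,150 = +$25 applied to largest allocation (Quinlan): Quinlan becomes $1,950.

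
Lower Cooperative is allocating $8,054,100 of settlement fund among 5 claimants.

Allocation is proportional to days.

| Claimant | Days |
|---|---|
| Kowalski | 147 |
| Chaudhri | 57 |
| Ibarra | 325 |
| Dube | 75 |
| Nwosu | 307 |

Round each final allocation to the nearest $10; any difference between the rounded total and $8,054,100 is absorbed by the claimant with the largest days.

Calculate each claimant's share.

Kowalski: $1,299,620 · Chaudhri: $503,930 · Ibarra: $2,873,310 · Dube: $663,070 · Nwosu: $2,714,170

Total days = 147 + 57 + 325 + 75 + 307 = 911.
Unrounded shares: Kowalski 1,299,618.77; Chaudhri 503,933.81; Ibarra 2,873,306.81; Dube 663,070.80; Nwosu 2,714,169.81.
At nearest $10: Kowalski $1,299,620; Chaudhri $503,930; Ibarra $2,873,310; Dube $663,070; Nwosu $2,714,170. Sum = $8,054,100.
No rounding difference to absorb.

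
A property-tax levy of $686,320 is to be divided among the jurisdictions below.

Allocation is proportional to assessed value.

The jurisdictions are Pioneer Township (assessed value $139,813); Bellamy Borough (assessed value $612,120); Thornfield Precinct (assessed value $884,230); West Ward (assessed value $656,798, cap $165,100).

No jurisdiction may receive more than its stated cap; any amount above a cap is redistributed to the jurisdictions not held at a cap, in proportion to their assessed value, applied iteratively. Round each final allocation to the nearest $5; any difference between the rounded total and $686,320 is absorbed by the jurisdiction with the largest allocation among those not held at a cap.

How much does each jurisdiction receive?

Total assessed value = 2,292,961.
Proportional shares (ignoring caps): Pioneer Township 41,848.27; Bellamy Borough 183,217.33; Thornfield Precinct 264,664.22; West Ward 196,590.17.
Capped: West Ward ($165,100); residual $521,220 reallocated over remaining assessed value 1,636,163.
Remaining shares: Pioneer Township 44,539.16 → $44,540; Bellamy Borough 194,998.41 → $195,000; Thornfield Precinct 281,682.42 → $281,680.

Pioneer Township: $44,540 · Bellamy Borough: $195,000 · Thornfield Precinct: $281,680 · West Ward: $165,100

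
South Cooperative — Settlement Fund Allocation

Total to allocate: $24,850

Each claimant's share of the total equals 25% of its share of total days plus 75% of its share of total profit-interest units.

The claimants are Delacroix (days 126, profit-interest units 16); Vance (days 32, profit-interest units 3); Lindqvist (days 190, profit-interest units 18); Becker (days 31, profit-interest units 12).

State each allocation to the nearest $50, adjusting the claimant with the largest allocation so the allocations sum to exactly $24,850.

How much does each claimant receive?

Days total 379; profit-interest units total 49.
Combined weights (25% days + 75% profit-interest units): Delacroix 0.3280; Vance 0.0670; Lindqvist 0.4008; Becker 0.2041.
Raw shares: Delacroix 8,151.08; Vance 1,665.61; Lindqvist 9,960.87; Becker 5,072.43.
Rounded to nearest $50: Delacroix $8,150; Vance $1,650; Lindqvist $9,950; Becker $5,050. Sum = $24,800.
Difference $24,850 − $24,800 = +$50 applied to largest allocation (Lindqvist): Lindqvist becomes $10,000.

Delacroix: $8,150 | Vance: $1,650 | Lindqvist: $10,000 | Becker: $5,050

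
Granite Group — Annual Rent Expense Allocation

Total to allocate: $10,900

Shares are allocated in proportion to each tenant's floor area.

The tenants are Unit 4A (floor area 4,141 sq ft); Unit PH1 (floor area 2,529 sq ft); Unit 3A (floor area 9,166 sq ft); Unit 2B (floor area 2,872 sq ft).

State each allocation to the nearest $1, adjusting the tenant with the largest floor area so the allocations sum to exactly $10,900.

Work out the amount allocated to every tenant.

Floor area total: 4,141 + 2,529 + 9,166 + 2,872 = 18,708.
Raw shares: Unit 4A 2,412.71; Unit PH1 1,473.49; Unit 3A 5,340.46; Unit 2B 1,673.34.
Rounded to nearest $1: Unit 4A $2,413; Unit PH1 $1,473; Unit 3A $5,340; Unit 2B $1,673. Sum = $10,899.
Difference $10,900 − $10,899 = +$1 applied to largest floor area (Unit 3A): Unit 3A becomes $5,341.

Unit 4A: $2,413 · Unit PH1: $1,473 · Unit 3A: $5,341 · Unit 2B: $1,673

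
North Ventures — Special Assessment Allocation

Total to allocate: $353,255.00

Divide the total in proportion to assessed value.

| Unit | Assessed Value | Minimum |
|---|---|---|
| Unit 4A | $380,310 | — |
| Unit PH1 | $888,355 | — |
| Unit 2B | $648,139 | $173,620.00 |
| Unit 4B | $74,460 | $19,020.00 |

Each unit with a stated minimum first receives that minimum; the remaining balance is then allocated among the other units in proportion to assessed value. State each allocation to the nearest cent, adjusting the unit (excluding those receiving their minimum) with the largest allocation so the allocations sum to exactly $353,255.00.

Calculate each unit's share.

Fund the minimums — Unit 2B $173,620.00; Unit 4B $19,020.00. Balance $160,615.00.
Balance split over remaining assessed value 1,268,665: Unit 4A 48,147.8488 → $48,147.85; Unit PH1 112,467.1512 → $112,467.15.

Unit 4A: $48,147.85 | Unit PH1: $112,467.15 | Unit 2B: $173,620.00 | Unit 4B: $19,020.00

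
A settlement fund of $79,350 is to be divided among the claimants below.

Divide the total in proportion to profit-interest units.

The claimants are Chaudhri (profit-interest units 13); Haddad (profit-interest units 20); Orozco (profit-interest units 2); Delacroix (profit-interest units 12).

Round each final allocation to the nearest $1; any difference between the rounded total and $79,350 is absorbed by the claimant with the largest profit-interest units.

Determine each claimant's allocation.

Chaudhri: $21,948 | Haddad: $33,765 | Orozco: $3,377 | Delacroix: $20,260

Profit-interest units total: 47.
Proportional shares: Chaudhri 13/47 × $79,350 = 21,947.87; Haddad 20/47 × $79,350 = 33,765.96; Orozco 2/47 × $79,350 = 3,376.60; Delacroix 12/47 × $79,350 = 20,259.57.
At nearest $1: Chaudhri $21,948; Haddad $33,766; Orozco $3,377; Delacroix $20,260. Sum = $79,351.
Difference $79,350 − $79,351 = −$1 applied to largest profit-interest units (Haddad): Haddad becomes $33,765.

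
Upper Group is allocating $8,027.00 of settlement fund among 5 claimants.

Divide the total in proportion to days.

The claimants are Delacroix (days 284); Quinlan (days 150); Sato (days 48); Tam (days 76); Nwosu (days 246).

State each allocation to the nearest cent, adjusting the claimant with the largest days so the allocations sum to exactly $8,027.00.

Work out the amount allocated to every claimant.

Combined days = 284 + 150 + 48 + 76 + 246 = 804.
Proportional shares: Delacroix 2,835.4080; Quinlan 1,497.5746; Sato 479.2239; Tam 758.7711; Nwosu 2,456.0224.
Rounded to nearest cent: Delacroix $2,835.41; Quinlan $1,497.57; Sato $479.22; Tam $758.77; Nwosu $2,456.02. Sum = $8,026.99.
Difference $8,027.00 − $8,026.99 = +$0.01 applied to largest days (Delacroix): Delacroix becomes $2,835.42.

Delacroix: $2,835.42 · Quinlan: $1,497.57 · Sato: $479.22 · Tam: $758.77 · Nwosu: $2,456.02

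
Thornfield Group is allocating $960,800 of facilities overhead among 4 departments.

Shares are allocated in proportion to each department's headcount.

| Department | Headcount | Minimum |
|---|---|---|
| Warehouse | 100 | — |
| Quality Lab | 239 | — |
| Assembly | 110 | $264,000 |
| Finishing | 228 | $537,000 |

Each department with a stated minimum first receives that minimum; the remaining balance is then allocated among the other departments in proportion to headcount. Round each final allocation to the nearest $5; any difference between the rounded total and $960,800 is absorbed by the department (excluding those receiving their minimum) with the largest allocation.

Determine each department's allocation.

Warehouse: $47,140; Quality Lab: $112,660; Assembly: $264,000; Finishing: $537,000

Fund the minimums — Assembly $264,000; Finishing $537,000. Remaining pool $159,800.
Remaining pool split over remaining headcount 339: Warehouse 47,138.64 → $47,140; Quality Lab 112,661.36 → $112,660.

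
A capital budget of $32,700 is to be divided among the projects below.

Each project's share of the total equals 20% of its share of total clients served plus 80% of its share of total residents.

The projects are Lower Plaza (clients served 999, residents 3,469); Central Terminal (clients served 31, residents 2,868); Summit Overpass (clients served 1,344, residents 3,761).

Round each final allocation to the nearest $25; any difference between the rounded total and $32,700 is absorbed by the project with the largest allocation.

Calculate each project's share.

Clients served total 2,374; residents total 10,098.
Composite weights (20% clients served + 80% residents): Lower Plaza 0.3590; Central Terminal 0.2298; Summit Overpass 0.4112.
Pro-rata amounts: Lower Plaza 11,738.92; Central Terminal 7,515.28; Summit Overpass 13,445.80.
At nearest $25: Lower Plaza $11,750; Central Terminal $7,525; Summit Overpass $13,450. Sum = $32,725.
Difference $32,700 − $32,725 = −$25 applied to largest allocation (Summit Overpass): Summit Overpass becomes $13,425.

Lower Plaza: $11,750 | Central Terminal: $7,525 | Summit Overpass: $13,425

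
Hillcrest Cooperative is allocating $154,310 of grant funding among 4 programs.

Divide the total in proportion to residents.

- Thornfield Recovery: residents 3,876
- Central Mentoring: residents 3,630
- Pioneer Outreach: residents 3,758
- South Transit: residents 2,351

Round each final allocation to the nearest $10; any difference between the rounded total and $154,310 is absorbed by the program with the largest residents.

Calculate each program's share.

Residents total: 3,876 + 3,630 + 3,758 + 2,351 = 13,615.
Unrounded shares: Thornfield Recovery 43,929.90; Central Mentoring 41,141.78; Pioneer Outreach 42,592.51; South Transit 26,645.82.
At nearest $10: Thornfield Recovery $43,930; Central Mentoring $41,140; Pioneer Outreach $42,590; South Transit $26,650. Sum = $154,310.
No rounding difference to absorb.

Thornfield Recovery: $43,930 | Central Mentoring: $41,140 | Pioneer Outreach: $42,590 | South Transit: $26,650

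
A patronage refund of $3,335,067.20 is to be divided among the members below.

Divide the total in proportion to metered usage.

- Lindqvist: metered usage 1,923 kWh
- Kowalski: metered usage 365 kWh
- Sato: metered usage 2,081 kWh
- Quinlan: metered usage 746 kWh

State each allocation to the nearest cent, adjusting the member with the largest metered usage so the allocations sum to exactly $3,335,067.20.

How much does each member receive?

Lindqvist: $1,253,828.78 | Kowalski: $237,986.22 | Sato: $1,356,847.48 | Quinlan: $486,404.72

Metered usage total: 1,923 + 365 + 2,081 + 746 = 5,115.
Proportional shares: Lindqvist 1,253,828.7831; Kowalski 237,986.2225; Sato 1,356,847.4767; Quinlan 486,404.7177.
After rounding (cent): Lindqvist $1,253,828.78; Kowalski $237,986.22; Sato $1,356,847.48; Quinlan $486,404.72. Sum = $3,335,067.20.
Sum already equals the total — no adjustment.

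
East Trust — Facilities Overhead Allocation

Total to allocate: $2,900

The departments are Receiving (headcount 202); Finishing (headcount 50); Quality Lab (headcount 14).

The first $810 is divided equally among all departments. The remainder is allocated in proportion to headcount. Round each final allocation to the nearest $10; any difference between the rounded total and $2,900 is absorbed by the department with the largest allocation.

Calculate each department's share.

Receiving: $1,860 · Finishing: $660 · Quality Lab: $380

$810 shared equally gives $270 per department.
Remainder $2,090 by headcount (total 266): Receiving 1,587.14 → $1,590; Finishing 392.86 → $390; Quality Lab 110.00 → $110.
Totals: Receiving $270 + $1,590 = $1,860; Finishing $270 + $390 = $660; Quality Lab $270 + $110 = $380.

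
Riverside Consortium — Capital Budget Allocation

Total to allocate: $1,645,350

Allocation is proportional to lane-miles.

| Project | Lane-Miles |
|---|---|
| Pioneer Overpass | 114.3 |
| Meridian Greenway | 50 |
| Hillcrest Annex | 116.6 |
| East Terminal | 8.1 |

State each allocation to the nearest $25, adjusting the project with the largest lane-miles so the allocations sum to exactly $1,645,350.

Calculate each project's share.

Pioneer Overpass: $650,750; Meridian Greenway: $284,675; Hillcrest Annex: $663,800; East Terminal: $46,125

Sum of lane-miles: 289.
Raw shares: Pioneer Overpass 114.3/289 × $1,645,350 = 650,738.77; Meridian Greenway 50/289 × $1,645,350 = 284,662.63; Hillcrest Annex 116.6/289 × $1,645,350 = 663,833.25; East Terminal 8.1/289 × $1,645,350 = 46,115.35.
At nearest $25: Pioneer Overpass $650,750; Meridian Greenway $284,675; Hillcrest Annex $663,825; East Terminal $46,125. Sum = $1,645,375.
Difference $1,645,350 − $1,645,375 = −$25 applied to largest lane-miles (Hillcrest Annex): Hillcrest Annex becomes $663,800.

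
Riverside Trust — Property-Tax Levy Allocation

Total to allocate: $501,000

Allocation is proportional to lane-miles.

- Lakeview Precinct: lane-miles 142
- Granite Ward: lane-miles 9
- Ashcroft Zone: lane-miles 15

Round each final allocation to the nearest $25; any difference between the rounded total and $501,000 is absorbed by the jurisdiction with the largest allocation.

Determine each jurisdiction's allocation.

Combined lane-miles = 166.
Proportional shares: Lakeview Precinct 142/166 × $501,000 = 428,566.27; Granite Ward 9/166 × $501,000 = 27,162.65; Ashcroft Zone 15/166 × $501,000 = 45,271.08.
At nearest $25: Lakeview Precinct $428,575; Granite Ward $27,175; Ashcroft Zone $45,275. Sum = $501,025.
Difference $501,000 − $501,025 = −$25 applied to largest allocation (Lakeview Precinct): Lakeview Precinct becomes $428,550.

Lakeview Precinct: $428,550; Granite Ward: $27,175; Ashcroft Zone: $45,275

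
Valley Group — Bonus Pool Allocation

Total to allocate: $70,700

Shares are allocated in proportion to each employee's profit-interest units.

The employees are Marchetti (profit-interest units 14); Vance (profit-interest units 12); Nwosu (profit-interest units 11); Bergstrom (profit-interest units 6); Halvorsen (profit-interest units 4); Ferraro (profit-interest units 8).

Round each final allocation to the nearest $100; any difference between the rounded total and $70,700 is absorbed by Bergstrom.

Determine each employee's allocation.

Total profit-interest units = 55.
Raw shares: Marchetti 14/55 × $70,700 = 17,996.36; Vance 12/55 × $70,700 = 15,425.45; Nwosu 11/55 × $70,700 = 14,140.00; Bergstrom 6/55 × $70,700 = 7,712.73; Halvorsen 4/55 × $70,700 = 5,141.82; Ferraro 8/55 × $70,700 = 10,283.64.
At nearest $100: Marchetti $18,000; Vance $15,400; Nwosu $14,100; Bergstrom $7,700; Halvorsen $5,100; Ferraro $10,300. Sum = $70,600.
Difference $70,700 − $70,600 = +$100 applied to Bergstrom: Bergstrom becomes $7,800.

Marchetti: $18,000 | Vance: $15,400 | Nwosu: $14,100 | Bergstrom: $7,800 | Halvorsen: $5,100 | Ferraro: $10,300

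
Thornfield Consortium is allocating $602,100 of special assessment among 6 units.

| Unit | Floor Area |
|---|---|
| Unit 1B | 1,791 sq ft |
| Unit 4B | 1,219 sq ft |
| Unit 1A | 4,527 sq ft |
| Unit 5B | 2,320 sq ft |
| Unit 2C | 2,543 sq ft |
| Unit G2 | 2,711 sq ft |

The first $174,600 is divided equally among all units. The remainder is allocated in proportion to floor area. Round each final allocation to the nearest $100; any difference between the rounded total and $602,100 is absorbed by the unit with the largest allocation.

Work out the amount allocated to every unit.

Unit 1B: $79,800; Unit 4B: $63,600; Unit 1A: $157,200; Unit 5B: $94,700; Unit 2C: $101,000; Unit G2: $105,800

Equal tier: $174,600 ÷ 6 = $29,100 apiece.
Remainder $427,500 by floor area (total 15,111): Unit 1B 50,668.55 → $50,700; Unit 4B 34,486.30 → $34,500; Unit 1A 128,071.77 → $128,100; Unit 5B 65,634.31 → $65,600; Unit 2C 71,943.12 → $71,900; Unit G2 76,695.95 → $76,700.
Totals: Unit 1B $29,100 + $50,700 = $79,800; Unit 4B $29,100 + $34,500 = $63,600; Unit 1A $29,100 + $128,100 = $157,200; Unit 5B $29,100 + $65,600 = $94,700; Unit 2C $29,100 + $71,900 = $101,000; Unit G2 $29,100 + $76,700 = $105,800.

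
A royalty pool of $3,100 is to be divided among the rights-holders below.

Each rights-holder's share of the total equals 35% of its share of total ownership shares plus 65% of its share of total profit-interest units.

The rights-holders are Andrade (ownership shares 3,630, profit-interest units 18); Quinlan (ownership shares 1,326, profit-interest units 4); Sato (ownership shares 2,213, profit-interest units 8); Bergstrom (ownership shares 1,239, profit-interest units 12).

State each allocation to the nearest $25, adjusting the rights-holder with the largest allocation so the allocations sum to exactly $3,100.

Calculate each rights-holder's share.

Ownership shares total 8,408; profit-interest units total 42.
Composite weights (35% ownership shares + 65% profit-interest units): Andrade 0.4297; Quinlan 0.1171; Sato 0.2159; Bergstrom 0.2373.
Proportional shares: Andrade 1,332.00; Quinlan 363.02; Sato 669.38; Bergstrom 735.60.
After rounding ($25): Andrade $1,325; Quinlan $375; Sato $675; Bergstrom $725. Sum = $3,100.
Rounded total matches; no reconciliation needed.

Andrade: $1,325 · Quinlan: $375 · Sato: $675 · Bergstrom: $725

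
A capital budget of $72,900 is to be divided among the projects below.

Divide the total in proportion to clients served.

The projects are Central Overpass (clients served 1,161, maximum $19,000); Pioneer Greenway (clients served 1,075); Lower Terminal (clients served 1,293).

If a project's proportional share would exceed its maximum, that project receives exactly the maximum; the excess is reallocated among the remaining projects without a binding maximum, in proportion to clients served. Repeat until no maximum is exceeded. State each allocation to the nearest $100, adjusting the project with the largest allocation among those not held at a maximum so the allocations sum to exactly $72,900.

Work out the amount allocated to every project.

Sum of clients served: 3,529.
Unconstrained shares: Central Overpass 23,983.25; Pioneer Greenway 22,206.72; Lower Terminal 26,710.03.
Cap binds for Central Overpass ($19,000); remaining pool $53,900 reallocated over remaining clients served 2,368.
Redistributed shares: Pioneer Greenway 24,468.96 → $24,500; Lower Terminal 29,431.04 → $29,400.

Central Overpass: $19,000 | Pioneer Greenway: $24,500 | Lower Terminal: $29,400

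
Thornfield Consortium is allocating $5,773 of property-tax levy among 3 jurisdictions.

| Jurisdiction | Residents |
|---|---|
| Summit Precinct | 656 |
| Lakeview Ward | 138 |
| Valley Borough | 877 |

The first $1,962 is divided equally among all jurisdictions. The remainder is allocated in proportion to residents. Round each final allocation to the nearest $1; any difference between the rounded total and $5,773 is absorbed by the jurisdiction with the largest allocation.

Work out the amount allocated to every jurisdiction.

Summit Precinct: $2,150 · Lakeview Ward: $969 · Valley Borough: $2,654

First tranche $1,962 split equally: $654 each.
Remainder $3,811 by residents (total 1,671): Summit Precinct 1,496.12 → $1,496; Lakeview Ward 314.73 → $315; Valley Borough 2,000.15 → $2,000.
Totals: Summit Precinct $654 + $1,496 = $2,150; Lakeview Ward $654 + $315 = $969; Valley Borough $654 + $2,000 = $2,654.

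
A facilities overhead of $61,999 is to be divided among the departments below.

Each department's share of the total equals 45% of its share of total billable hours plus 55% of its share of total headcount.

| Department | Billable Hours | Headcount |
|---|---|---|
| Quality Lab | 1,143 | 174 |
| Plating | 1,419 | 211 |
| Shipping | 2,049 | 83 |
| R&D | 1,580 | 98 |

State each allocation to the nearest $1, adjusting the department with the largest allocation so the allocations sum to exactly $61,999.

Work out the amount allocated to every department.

Totals — billable hours 6,191, headcount 566.
Combined weights (45% billable hours + 55% headcount): Quality Lab 0.2522; Plating 0.3082; Shipping 0.2296; R&D 0.2101.
Raw shares: Quality Lab 15,633.76; Plating 19,106.67; Shipping 14,234.20; R&D 13,024.37.
After rounding ($1): Quality Lab $15,634; Plating $19,107; Shipping $14,234; R&D $13,024. Sum = $61,999.
Sum already equals the total — no adjustment.

Quality Lab: $15,634; Plating: $19,107; Shipping: $14,234; R&D: $13,024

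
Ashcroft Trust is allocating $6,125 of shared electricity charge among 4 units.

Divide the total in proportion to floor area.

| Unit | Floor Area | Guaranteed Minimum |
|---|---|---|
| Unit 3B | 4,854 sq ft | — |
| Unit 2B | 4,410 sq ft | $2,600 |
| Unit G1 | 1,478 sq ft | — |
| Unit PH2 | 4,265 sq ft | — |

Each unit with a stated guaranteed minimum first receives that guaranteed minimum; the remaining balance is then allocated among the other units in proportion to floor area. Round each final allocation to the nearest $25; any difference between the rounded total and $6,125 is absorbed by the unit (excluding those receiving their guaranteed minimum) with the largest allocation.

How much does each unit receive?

Unit 3B: $1,600 | Unit 2B: $2,600 | Unit G1: $500 | Unit PH2: $1,425

Minimums first: Unit 2B $2,600. Remaining pool $3,525.
Remaining pool split over remaining floor area 10,597: Unit 3B 1,614.64 → $1,625; Unit G1 491.64 → $500; Unit PH2 1,418.72 → $1,425.
Rounding difference −$25 applied to Unit 3B → $1,600.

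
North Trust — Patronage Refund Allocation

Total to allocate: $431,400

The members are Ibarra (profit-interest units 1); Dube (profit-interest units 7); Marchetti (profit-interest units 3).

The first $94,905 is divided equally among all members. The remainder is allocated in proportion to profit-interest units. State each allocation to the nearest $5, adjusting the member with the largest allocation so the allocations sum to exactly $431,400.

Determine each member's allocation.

Equal tier: $94,905 ÷ 3 = $31,635 apiece.
Remainder $336,495 by profit-interest units (total 11): Ibarra 30,590.45 → $30,590; Dube 214,133.18 → $214,135; Marchetti 91,771.36 → $91,770.
Totals: Ibarra $31,635 + $30,590 = $62,225; Dube $31,635 + $214,135 = $245,770; Marchetti $31,635 + $91,770 = $123,405.

Ibarra: $62,225 · Dube: $245,770 · Marchetti: $123,405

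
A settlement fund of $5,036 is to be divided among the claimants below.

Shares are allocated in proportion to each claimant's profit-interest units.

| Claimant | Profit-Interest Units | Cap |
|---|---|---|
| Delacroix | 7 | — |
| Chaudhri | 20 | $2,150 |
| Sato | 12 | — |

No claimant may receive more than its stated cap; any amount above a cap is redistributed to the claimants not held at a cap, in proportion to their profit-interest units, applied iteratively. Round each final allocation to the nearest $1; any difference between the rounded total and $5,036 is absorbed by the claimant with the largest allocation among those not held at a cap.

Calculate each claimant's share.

Delacroix: $1,063; Chaudhri: $2,150; Sato: $1,823

Sum of profit-interest units: 39.
Proportional shares (ignoring caps): Delacroix 903.90; Chaudhri 2,582.56; Sato 1,549.54.
Capped: Chaudhri ($2,150); remaining pool $2,886 reallocated over remaining profit-interest units 19.
Remaining shares: Delacroix 1,063.26 → $1,063; Sato 1,822.74 → $1,823.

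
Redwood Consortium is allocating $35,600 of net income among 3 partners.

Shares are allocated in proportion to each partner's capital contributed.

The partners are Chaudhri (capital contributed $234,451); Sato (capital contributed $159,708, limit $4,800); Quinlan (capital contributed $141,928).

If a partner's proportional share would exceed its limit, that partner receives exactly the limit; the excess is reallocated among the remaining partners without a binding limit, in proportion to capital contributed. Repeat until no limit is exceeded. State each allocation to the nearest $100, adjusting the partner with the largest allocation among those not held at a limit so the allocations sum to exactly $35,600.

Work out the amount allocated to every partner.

Chaudhri: $19,200; Sato: $4,800; Quinlan: $11,600

Combined capital contributed = 536,087.
Unconstrained shares: Chaudhri 15,569.22; Sato 10,605.75; Quinlan 9,425.03.
Capped: Sato ($4,800); balance $30,800 reallocated over remaining capital contributed 376,379.
Redistributed shares: Chaudhri 19,185.69 → $19,200; Quinlan 11,614.31 → $11,600.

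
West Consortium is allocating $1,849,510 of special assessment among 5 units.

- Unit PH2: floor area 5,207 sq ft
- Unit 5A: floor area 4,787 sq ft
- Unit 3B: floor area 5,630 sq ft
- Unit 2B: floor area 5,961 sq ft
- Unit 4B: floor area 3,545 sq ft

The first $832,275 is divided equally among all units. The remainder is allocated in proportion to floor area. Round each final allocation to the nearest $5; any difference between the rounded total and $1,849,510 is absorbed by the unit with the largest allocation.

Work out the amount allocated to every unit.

First tranche $832,275 split equally: $166,455 each.
Remainder $1,017,235 by floor area (total 25,130): Unit PH2 210,773.68 → $210,775; Unit 5A 193,772.54 → $193,775; Unit 3B 227,896.26 → $227,895; Unit 2B 241,294.78 → $241,295; Unit 4B 143,497.73 → $143,500.
Rounding difference −$5 on remainder applied to Unit 2B.
Totals: Unit PH2 $166,455 + $210,775 = $377,230; Unit 5A $166,455 + $193,775 = $360,230; Unit 3B $166,455 + $227,895 = $394,350; Unit 2B $166,455 + $241,290 = $407,745; Unit 4B $166,455 + $143,500 = $309,955.

Unit PH2: $377,230 | Unit 5A: $360,230 | Unit 3B: $394,350 | Unit 2B: $407,745 | Unit 4B: $309,955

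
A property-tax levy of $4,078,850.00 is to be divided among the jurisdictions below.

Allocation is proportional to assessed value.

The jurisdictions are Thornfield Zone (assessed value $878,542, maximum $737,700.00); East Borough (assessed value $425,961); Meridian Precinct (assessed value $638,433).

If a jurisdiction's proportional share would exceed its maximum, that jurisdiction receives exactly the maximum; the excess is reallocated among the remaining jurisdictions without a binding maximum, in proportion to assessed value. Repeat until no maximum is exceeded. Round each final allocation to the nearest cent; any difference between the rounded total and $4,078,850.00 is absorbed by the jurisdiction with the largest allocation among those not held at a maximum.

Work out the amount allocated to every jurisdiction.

Thornfield Zone: $737,700.00 · East Borough: $1,337,098.48 · Meridian Precinct: $2,004,051.52

Total assessed value = 1,942,936.
Pro-rata shares before constraints: Thornfield Zone 1,844,343.3220; East Borough 894,229.6735; Meridian Precinct 1,340,277.0045.
Capped: Thornfield Zone ($737,700.00); residual $3,341,150.00 reallocated over remaining assessed value 1,064,394.
Remaining shares: East Borough 1,337,098.4759 → $1,337,098.48; Meridian Precinct 2,004,051.5241 → $2,004,051.52.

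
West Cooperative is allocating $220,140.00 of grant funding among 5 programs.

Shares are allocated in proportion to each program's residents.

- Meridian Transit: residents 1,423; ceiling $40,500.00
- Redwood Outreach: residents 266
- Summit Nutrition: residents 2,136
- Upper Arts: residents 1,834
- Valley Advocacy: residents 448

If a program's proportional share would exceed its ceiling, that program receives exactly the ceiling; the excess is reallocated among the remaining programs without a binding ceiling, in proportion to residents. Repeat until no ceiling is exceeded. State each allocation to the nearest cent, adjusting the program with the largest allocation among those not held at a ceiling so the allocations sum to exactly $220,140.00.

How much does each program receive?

Meridian Transit: $40,500.00 · Redwood Outreach: $10,201.59 · Summit Nutrition: $81,919.52 · Upper Arts: $70,337.27 · Valley Advocacy: $17,181.62

Total residents = 6,107.
Pro-rata shares before constraints: Meridian Transit 51,295.1073; Redwood Outreach 9,588.5443; Summit Nutrition 76,996.7316; Upper Arts 66,110.4896; Valley Advocacy 16,149.1272.
Held at cap: Meridian Transit ($40,500.00); remaining pool $179,640.00 reallocated over remaining residents 4,684.
Redistributed shares: Redwood Outreach 10,201.5884 → $10,201.59; Summit Nutrition 81,919.5218 → $81,919.52; Upper Arts 70,337.2673 → $70,337.27; Valley Advocacy 17,181.6225 → $17,181.62.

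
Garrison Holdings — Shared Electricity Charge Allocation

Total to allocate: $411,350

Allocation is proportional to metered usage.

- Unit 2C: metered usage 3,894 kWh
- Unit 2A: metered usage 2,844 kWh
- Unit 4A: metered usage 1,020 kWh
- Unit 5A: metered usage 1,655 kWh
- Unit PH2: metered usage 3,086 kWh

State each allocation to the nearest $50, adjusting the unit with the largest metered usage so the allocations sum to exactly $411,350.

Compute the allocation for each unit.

Unit 2C: $128,200; Unit 2A: $93,600; Unit 4A: $33,550; Unit 5A: $54,450; Unit PH2: $101,550

Metered usage total: 12,499.
Unrounded shares: Unit 2C 3,894/12,499 × $411,350 = 128,154.00; Unit 2A 2,844/12,499 × $411,350 = 93,597.84; Unit 4A 1,020/12,499 × $411,350 = 33,568.85; Unit 5A 1,655/12,499 × $411,350 = 54,467.10; Unit PH2 3,086/12,499 × $411,350 = 101,562.21.
At nearest $50: Unit 2C $128,150; Unit 2A $93,600; Unit 4A $33,550; Unit 5A $54,450; Unit PH2 $101,550. Sum = $411,300.
Difference $411,350 − $411,300 = +$50 applied to largest metered usage (Unit 2C): Unit 2C becomes $128,200.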